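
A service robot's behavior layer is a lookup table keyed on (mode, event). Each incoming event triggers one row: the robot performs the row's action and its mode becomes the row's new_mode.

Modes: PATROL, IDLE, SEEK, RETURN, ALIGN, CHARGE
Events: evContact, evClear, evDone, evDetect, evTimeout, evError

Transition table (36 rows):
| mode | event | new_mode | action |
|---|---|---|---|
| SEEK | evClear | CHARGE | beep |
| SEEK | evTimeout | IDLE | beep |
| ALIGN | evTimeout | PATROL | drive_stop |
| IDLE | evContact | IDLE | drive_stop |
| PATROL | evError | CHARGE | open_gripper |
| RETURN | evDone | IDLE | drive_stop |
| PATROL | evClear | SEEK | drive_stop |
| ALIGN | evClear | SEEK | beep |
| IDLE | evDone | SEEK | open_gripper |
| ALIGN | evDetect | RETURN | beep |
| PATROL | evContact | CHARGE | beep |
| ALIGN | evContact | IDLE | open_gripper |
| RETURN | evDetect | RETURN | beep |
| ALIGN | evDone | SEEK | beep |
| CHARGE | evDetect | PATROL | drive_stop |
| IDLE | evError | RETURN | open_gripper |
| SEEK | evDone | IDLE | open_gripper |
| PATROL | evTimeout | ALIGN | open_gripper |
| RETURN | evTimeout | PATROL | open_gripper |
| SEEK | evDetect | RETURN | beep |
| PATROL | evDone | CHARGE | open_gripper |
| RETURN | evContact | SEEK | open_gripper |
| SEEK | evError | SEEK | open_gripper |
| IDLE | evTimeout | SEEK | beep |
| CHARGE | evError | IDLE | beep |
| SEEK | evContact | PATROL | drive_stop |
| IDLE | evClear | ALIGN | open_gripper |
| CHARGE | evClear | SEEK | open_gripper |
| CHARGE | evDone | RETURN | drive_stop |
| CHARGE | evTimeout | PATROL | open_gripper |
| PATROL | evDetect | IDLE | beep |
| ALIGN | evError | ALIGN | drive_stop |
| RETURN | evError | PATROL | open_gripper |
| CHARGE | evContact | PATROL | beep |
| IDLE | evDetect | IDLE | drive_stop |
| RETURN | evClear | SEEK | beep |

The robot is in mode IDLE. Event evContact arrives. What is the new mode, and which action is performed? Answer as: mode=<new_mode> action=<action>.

mode=IDLE action=drive_stop

current mode = IDLE; filter table to that mode:
  (IDLE, evContact) → (IDLE, drive_stop)  ← event matches
  (IDLE, evDone) → (SEEK, open_gripper)
  (IDLE, evError) → (RETURN, open_gripper)
  (IDLE, evTimeout) → (SEEK, beep)
  (IDLE, evClear) → (ALIGN, open_gripper)
  (IDLE, evDetect) → (IDLE, drive_stop)
event = evContact selects (IDLE, drive_stop)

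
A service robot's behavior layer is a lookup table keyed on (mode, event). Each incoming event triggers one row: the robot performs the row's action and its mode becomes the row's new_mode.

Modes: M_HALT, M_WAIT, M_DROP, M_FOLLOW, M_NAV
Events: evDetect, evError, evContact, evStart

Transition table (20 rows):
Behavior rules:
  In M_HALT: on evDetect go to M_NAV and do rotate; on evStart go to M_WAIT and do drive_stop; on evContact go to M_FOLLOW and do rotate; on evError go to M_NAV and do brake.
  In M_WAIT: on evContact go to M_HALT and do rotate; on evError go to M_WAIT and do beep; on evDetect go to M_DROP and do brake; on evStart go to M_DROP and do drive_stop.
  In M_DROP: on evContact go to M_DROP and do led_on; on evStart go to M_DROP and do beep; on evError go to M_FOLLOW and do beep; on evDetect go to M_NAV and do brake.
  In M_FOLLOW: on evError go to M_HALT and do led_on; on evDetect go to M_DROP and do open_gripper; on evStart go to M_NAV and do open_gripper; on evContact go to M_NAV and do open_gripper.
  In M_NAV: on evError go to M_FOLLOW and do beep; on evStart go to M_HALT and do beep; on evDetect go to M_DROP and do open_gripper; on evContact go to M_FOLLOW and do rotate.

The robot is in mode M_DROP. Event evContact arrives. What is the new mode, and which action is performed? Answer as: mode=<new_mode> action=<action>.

current mode = M_DROP; filter table to that mode:
  (M_DROP, evContact) → (M_DROP, led_on)  ← event matches
  (M_DROP, evStart) → (M_DROP, beep)
  (M_DROP, evError) → (M_FOLLOW, beep)
  (M_DROP, evDetect) → (M_NAV, brake)
event = evContact selects (M_DROP, led_on)

mode=M_DROP action=led_on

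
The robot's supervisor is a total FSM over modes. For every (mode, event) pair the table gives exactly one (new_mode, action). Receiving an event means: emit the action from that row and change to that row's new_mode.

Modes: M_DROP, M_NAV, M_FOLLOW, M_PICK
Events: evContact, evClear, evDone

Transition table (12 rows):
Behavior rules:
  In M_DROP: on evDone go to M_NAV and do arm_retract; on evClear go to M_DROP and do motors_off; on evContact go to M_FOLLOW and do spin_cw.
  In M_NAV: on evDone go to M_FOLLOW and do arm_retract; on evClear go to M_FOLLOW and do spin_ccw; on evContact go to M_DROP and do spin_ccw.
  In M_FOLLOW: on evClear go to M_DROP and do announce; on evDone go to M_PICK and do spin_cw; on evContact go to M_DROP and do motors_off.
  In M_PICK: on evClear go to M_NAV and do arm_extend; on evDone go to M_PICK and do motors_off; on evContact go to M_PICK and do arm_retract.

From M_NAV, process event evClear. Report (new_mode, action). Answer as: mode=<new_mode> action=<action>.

mode=M_FOLLOW action=spin_ccw

current mode = M_NAV; filter table to that mode:
  (M_NAV, evDone) → (M_FOLLOW, arm_retract)
  (M_NAV, evClear) → (M_FOLLOW, spin_ccw)  ← event matches
  (M_NAV, evContact) → (M_DROP, spin_ccw)
event = evClear selects (M_FOLLOW, spin_ccw)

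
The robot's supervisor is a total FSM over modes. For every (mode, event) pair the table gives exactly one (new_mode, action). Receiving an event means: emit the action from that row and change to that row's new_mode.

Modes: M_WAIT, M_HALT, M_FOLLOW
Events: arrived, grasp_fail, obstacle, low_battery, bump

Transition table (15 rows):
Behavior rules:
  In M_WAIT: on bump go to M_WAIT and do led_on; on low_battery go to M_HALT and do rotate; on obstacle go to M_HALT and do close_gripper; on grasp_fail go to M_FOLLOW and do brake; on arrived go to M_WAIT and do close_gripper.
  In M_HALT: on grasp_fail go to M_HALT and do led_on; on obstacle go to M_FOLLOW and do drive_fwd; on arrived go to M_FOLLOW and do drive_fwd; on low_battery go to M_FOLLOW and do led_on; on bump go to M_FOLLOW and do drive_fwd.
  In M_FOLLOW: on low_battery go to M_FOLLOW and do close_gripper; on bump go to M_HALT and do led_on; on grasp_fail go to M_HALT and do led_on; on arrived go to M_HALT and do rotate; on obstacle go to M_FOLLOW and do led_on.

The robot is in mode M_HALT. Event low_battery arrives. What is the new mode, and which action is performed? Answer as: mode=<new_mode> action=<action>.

mode=M_FOLLOW action=led_on

current mode = M_HALT; filter table to that mode:
  (M_HALT, grasp_fail) → (M_HALT, led_on)
  (M_HALT, obstacle) → (M_FOLLOW, drive_fwd)
  (M_HALT, arrived) → (M_FOLLOW, drive_fwd)
  (M_HALT, low_battery) → (M_FOLLOW, led_on)  ← event matches
  (M_HALT, bump) → (M_FOLLOW, drive_fwd)
event = low_battery selects (M_FOLLOW, led_on)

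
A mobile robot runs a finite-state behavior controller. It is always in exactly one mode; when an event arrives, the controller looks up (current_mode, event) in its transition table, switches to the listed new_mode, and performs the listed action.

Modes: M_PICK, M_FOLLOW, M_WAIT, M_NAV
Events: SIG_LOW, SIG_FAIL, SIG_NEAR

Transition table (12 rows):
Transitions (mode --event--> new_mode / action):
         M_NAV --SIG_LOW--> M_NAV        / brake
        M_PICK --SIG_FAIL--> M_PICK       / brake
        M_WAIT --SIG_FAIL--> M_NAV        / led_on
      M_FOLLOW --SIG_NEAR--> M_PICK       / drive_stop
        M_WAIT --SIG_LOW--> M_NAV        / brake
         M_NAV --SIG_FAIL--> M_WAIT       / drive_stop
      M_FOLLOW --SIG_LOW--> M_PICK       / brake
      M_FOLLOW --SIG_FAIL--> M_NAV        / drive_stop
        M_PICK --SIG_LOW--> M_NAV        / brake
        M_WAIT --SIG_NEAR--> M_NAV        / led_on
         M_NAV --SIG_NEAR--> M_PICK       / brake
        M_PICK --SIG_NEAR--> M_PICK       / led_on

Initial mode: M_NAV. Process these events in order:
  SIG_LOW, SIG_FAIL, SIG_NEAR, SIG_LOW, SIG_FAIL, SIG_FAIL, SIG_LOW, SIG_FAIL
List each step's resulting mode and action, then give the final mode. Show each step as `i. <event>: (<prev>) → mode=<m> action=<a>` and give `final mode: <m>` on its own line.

1. SIG_LOW: (M_NAV) → mode=M_NAV action=brake
2. SIG_FAIL: (M_NAV) → mode=M_WAIT action=drive_stop
3. SIG_NEAR: (M_WAIT) → mode=M_NAV action=led_on
4. SIG_LOW: (M_NAV) → mode=M_NAV action=brake
5. SIG_FAIL: (M_NAV) → mode=M_WAIT action=drive_stop
6. SIG_FAIL: (M_WAIT) → mode=M_NAV action=led_on
7. SIG_LOW: (M_NAV) → mode=M_NAV action=brake
8. SIG_FAIL: (M_NAV) → mode=M_WAIT action=drive_stop

final mode: M_WAIT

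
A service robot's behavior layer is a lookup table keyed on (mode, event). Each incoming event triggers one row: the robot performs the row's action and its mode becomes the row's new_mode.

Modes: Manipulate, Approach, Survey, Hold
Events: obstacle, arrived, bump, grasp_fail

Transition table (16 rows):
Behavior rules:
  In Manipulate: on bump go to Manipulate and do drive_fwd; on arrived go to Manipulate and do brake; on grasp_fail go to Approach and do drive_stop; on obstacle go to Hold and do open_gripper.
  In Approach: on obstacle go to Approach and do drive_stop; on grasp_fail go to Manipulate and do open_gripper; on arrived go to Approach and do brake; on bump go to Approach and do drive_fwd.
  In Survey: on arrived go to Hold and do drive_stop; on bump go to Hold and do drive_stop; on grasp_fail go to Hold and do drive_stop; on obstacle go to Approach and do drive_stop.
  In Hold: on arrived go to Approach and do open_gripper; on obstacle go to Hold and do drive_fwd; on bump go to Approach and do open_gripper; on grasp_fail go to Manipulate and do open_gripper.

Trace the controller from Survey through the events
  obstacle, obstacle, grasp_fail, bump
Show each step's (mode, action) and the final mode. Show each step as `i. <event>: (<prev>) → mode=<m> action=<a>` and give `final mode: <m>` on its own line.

final mode: Manipulate

1. obstacle: (Survey) → mode=Approach action=drive_stop
2. obstacle: (Approach) → mode=Approach action=drive_stop
3. grasp_fail: (Approach) → mode=Manipulate action=open_gripper
4. bump: (Manipulate) → mode=Manipulate action=drive_fwd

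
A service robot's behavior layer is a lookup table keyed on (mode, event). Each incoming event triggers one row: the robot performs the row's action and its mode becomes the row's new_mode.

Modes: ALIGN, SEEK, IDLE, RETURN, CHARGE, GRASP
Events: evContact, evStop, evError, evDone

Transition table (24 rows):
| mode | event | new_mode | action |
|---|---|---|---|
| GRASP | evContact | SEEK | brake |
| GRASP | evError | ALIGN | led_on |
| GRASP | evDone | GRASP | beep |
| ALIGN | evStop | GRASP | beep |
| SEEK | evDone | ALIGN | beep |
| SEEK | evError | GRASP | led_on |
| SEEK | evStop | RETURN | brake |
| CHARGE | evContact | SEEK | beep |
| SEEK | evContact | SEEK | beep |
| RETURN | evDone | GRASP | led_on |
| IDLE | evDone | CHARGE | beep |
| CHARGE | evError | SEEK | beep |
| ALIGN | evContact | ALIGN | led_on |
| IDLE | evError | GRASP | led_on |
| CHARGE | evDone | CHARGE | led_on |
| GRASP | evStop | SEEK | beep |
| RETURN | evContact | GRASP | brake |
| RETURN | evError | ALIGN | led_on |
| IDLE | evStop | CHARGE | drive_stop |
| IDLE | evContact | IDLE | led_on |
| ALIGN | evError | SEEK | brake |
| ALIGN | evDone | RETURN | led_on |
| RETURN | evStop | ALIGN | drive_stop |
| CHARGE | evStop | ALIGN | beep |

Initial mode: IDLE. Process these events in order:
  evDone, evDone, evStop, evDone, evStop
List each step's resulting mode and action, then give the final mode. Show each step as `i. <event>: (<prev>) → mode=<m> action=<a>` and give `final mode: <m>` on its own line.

1. evDone: (IDLE) → mode=CHARGE action=beep
2. evDone: (CHARGE) → mode=CHARGE action=led_on
3. evStop: (CHARGE) → mode=ALIGN action=beep
4. evDone: (ALIGN) → mode=RETURN action=led_on
5. evStop: (RETURN) → mode=ALIGN action=drive_stop

final mode: ALIGN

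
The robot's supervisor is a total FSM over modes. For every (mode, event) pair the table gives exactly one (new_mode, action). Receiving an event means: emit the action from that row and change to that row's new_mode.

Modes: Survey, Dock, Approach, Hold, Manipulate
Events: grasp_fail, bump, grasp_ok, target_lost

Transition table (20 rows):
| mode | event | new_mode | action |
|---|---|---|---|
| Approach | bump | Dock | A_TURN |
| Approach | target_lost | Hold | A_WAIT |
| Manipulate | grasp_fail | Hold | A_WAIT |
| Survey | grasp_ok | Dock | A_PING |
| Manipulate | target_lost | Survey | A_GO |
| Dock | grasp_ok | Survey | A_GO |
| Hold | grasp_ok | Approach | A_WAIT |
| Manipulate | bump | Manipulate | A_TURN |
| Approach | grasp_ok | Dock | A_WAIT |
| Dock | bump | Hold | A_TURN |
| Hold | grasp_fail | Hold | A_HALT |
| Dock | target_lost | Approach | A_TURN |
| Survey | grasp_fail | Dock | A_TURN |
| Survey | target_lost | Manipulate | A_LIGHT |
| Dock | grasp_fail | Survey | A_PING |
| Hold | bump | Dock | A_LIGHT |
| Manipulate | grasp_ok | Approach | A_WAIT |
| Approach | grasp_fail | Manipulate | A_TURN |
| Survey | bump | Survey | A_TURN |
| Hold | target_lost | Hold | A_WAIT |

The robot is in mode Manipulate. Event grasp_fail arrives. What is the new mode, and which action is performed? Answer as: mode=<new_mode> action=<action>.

current mode = Manipulate; filter table to that mode:
  (Manipulate, grasp_fail) → (Hold, A_WAIT)  ← event matches
  (Manipulate, target_lost) → (Survey, A_GO)
  (Manipulate, bump) → (Manipulate, A_TURN)
  (Manipulate, grasp_ok) → (Approach, A_WAIT)
event = grasp_fail selects (Hold, A_WAIT)

mode=Hold action=A_WAIT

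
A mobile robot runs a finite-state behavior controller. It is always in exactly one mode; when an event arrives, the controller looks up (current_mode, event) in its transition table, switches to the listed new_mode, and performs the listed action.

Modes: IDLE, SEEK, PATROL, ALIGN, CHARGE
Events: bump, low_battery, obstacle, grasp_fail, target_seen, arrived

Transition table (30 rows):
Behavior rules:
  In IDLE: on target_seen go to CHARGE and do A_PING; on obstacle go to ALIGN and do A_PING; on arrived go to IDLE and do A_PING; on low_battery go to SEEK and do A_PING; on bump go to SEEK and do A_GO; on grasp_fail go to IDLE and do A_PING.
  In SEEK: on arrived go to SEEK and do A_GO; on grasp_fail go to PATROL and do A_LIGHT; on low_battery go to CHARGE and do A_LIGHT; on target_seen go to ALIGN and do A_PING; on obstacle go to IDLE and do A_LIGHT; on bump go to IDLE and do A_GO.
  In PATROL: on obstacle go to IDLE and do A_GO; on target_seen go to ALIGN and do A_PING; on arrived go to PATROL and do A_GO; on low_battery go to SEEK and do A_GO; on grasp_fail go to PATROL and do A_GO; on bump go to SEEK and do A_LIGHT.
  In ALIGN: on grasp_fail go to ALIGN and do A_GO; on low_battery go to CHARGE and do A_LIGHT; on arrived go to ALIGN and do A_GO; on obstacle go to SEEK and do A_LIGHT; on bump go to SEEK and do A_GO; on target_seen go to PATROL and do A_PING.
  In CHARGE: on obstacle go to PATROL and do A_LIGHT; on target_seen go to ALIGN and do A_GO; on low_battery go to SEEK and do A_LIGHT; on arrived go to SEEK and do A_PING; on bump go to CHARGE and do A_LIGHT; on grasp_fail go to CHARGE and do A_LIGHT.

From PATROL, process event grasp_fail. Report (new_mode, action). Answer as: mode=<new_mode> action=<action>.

current mode = PATROL; filter table to that mode:
  (PATROL, obstacle) → (IDLE, A_GO)
  (PATROL, target_seen) → (ALIGN, A_PING)
  (PATROL, arrived) → (PATROL, A_GO)
  (PATROL, low_battery) → (SEEK, A_GO)
  (PATROL, grasp_fail) → (PATROL, A_GO)  ← event matches
  (PATROL, bump) → (SEEK, A_LIGHT)
event = grasp_fail selects (PATROL, A_GO)

mode=PATROL action=A_GO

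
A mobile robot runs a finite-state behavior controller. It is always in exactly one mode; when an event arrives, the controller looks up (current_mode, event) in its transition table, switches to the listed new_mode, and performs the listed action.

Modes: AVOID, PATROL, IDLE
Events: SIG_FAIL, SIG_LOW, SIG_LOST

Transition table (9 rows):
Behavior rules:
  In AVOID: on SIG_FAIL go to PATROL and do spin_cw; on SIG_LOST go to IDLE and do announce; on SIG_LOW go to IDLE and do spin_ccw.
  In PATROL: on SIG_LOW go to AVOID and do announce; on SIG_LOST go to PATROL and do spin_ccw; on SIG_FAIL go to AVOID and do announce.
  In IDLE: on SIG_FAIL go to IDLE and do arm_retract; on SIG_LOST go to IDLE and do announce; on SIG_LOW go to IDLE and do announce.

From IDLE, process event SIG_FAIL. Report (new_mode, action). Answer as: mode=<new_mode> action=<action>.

mode=IDLE action=arm_retract

current mode = IDLE; filter table to that mode:
  (IDLE, SIG_FAIL) → (IDLE, arm_retract)  ← event matches
  (IDLE, SIG_LOST) → (IDLE, announce)
  (IDLE, SIG_LOW) → (IDLE, announce)
event = SIG_FAIL selects (IDLE, arm_retract)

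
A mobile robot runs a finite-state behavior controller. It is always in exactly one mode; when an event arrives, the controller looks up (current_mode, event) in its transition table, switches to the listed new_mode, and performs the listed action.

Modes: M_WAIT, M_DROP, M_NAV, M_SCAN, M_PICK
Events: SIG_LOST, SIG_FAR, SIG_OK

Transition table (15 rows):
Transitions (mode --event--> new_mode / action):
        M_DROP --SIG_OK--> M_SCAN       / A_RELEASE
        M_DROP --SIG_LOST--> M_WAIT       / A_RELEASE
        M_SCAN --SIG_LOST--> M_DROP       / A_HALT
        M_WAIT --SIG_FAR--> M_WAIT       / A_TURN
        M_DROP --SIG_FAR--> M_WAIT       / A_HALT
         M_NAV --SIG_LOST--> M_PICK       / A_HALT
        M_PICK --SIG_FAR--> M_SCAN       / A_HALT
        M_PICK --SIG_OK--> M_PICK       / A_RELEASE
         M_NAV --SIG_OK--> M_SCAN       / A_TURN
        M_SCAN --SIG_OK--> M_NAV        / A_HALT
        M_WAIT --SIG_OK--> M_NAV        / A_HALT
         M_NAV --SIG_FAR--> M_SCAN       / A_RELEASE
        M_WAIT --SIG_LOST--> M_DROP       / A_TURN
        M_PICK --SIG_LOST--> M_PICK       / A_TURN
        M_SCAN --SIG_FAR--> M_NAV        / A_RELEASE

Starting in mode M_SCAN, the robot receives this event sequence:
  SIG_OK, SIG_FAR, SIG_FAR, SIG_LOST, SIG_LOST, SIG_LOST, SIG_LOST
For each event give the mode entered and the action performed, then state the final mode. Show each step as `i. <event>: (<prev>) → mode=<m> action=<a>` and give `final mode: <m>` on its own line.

final mode: M_PICK

1. SIG_OK: (M_SCAN) → mode=M_NAV action=A_HALT
2. SIG_FAR: (M_NAV) → mode=M_SCAN action=A_RELEASE
3. SIG_FAR: (M_SCAN) → mode=M_NAV action=A_RELEASE
4. SIG_LOST: (M_NAV) → mode=M_PICK action=A_HALT
5. SIG_LOST: (M_PICK) → mode=M_PICK action=A_TURN
6. SIG_LOST: (M_PICK) → mode=M_PICK action=A_TURN
7. SIG_LOST: (M_PICK) → mode=M_PICK action=A_TURN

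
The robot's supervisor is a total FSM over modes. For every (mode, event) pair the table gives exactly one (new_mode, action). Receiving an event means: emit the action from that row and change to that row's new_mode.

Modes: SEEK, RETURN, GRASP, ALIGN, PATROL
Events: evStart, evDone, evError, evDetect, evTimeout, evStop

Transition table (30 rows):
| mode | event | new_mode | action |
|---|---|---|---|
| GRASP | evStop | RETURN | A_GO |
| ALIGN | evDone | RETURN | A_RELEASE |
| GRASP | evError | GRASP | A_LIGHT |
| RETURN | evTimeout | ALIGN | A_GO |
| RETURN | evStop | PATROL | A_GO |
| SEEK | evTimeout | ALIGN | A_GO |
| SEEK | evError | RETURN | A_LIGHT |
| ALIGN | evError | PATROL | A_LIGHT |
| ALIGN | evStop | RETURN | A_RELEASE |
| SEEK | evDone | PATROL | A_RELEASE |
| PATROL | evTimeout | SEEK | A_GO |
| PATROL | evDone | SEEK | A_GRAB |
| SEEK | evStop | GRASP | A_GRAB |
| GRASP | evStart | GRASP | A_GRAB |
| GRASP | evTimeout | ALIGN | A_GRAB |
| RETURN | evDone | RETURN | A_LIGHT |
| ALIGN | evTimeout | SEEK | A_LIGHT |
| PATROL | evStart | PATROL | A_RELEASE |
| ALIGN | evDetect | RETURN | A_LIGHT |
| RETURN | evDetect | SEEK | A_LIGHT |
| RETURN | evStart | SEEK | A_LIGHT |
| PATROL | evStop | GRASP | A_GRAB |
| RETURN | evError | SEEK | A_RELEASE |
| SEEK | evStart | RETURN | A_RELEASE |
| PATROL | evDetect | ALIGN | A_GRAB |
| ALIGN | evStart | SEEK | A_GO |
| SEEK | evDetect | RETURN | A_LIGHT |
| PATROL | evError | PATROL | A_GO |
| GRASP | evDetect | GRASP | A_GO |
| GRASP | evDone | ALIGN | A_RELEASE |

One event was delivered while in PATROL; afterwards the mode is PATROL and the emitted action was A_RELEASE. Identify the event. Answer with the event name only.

try evStart: (PATROL, evStart) → (PATROL, A_RELEASE)  ← matches
try evDone: (PATROL, evDone) → (SEEK, A_GRAB)
try evError: (PATROL, evError) → (PATROL, A_GO)
try evDetect: (PATROL, evDetect) → (ALIGN, A_GRAB)
try evTimeout: (PATROL, evTimeout) → (SEEK, A_GO)
try evStop: (PATROL, evStop) → (GRASP, A_GRAB)

evStart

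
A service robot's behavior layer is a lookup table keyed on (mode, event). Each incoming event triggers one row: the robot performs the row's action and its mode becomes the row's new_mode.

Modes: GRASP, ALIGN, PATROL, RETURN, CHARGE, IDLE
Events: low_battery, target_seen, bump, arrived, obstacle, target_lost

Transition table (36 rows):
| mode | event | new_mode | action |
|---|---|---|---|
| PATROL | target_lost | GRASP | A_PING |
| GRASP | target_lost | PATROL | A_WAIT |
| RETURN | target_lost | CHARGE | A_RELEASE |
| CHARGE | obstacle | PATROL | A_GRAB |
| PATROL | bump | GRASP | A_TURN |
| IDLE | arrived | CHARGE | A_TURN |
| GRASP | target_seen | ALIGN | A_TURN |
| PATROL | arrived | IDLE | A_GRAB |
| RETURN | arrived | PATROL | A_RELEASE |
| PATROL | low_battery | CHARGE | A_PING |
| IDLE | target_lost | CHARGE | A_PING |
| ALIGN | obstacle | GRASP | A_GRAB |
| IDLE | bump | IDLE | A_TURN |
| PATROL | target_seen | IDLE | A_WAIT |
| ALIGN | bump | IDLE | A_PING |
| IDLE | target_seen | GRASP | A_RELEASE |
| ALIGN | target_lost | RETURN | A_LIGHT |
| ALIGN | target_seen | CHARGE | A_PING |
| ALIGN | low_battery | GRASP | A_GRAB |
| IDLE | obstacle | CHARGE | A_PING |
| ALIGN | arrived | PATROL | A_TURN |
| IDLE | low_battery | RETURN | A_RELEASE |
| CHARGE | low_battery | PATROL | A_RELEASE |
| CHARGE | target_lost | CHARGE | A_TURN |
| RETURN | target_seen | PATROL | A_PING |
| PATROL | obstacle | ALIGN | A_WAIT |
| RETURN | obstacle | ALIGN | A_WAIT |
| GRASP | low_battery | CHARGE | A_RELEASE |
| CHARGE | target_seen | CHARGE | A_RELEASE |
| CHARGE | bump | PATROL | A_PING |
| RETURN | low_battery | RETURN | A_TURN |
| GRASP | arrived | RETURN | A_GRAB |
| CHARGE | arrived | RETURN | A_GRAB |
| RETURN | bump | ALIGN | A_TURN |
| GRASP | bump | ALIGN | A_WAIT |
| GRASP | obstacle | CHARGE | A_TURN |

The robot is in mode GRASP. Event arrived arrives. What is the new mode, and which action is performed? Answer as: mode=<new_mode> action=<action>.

current mode = GRASP; filter table to that mode:
  (GRASP, target_lost) → (PATROL, A_WAIT)
  (GRASP, target_seen) → (ALIGN, A_TURN)
  (GRASP, low_battery) → (CHARGE, A_RELEASE)
  (GRASP, arrived) → (RETURN, A_GRAB)  ← event matches
  (GRASP, bump) → (ALIGN, A_WAIT)
  (GRASP, obstacle) → (CHARGE, A_TURN)
event = arrived selects (RETURN, A_GRAB)

mode=RETURN action=A_GRAB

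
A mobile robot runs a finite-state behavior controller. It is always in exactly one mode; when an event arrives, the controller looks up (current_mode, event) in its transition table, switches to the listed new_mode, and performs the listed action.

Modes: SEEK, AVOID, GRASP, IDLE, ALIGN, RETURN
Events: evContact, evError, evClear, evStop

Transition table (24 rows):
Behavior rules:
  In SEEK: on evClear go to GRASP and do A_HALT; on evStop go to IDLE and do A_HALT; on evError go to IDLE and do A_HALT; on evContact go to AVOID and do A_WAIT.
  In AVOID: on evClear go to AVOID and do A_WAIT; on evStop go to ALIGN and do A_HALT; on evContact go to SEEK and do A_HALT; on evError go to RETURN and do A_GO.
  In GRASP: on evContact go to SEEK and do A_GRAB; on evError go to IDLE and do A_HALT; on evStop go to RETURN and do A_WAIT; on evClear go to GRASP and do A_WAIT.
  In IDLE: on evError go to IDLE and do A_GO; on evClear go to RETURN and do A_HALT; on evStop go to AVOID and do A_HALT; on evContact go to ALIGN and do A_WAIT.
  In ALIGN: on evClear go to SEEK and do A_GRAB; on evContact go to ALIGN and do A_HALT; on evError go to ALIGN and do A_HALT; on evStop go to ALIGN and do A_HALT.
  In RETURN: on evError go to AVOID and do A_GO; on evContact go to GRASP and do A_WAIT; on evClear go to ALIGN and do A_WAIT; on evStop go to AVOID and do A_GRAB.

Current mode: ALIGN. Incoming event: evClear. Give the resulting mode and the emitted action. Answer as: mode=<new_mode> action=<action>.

current mode = ALIGN; filter table to that mode:
  (ALIGN, evClear) → (SEEK, A_GRAB)  ← event matches
  (ALIGN, evContact) → (ALIGN, A_HALT)
  (ALIGN, evError) → (ALIGN, A_HALT)
  (ALIGN, evStop) → (ALIGN, A_HALT)
event = evClear selects (SEEK, A_GRAB)

mode=SEEK action=A_GRAB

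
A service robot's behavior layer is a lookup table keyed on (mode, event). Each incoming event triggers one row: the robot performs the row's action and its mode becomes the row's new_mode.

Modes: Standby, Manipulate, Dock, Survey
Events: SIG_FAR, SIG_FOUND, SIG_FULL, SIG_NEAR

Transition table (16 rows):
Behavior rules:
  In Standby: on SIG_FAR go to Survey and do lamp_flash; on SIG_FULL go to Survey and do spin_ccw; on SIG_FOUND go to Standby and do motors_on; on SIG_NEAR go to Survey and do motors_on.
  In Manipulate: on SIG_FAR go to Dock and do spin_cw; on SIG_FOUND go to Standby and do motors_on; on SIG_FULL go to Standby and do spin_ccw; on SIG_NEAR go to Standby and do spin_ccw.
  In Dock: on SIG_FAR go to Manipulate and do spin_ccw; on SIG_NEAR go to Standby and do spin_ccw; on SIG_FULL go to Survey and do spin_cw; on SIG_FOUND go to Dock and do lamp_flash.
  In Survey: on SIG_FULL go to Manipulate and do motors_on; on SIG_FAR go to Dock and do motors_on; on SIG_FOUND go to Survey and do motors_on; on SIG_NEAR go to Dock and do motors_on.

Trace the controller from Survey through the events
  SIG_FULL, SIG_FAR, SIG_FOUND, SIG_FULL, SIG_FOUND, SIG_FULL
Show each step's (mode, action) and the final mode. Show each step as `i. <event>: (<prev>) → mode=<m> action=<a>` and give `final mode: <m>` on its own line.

final mode: Manipulate

1. SIG_FULL: (Survey) → mode=Manipulate action=motors_on
2. SIG_FAR: (Manipulate) → mode=Dock action=spin_cw
3. SIG_FOUND: (Dock) → mode=Dock action=lamp_flash
4. SIG_FULL: (Dock) → mode=Survey action=spin_cw
5. SIG_FOUND: (Survey) → mode=Survey action=motors_on
6. SIG_FULL: (Survey) → mode=Manipulate action=motors_on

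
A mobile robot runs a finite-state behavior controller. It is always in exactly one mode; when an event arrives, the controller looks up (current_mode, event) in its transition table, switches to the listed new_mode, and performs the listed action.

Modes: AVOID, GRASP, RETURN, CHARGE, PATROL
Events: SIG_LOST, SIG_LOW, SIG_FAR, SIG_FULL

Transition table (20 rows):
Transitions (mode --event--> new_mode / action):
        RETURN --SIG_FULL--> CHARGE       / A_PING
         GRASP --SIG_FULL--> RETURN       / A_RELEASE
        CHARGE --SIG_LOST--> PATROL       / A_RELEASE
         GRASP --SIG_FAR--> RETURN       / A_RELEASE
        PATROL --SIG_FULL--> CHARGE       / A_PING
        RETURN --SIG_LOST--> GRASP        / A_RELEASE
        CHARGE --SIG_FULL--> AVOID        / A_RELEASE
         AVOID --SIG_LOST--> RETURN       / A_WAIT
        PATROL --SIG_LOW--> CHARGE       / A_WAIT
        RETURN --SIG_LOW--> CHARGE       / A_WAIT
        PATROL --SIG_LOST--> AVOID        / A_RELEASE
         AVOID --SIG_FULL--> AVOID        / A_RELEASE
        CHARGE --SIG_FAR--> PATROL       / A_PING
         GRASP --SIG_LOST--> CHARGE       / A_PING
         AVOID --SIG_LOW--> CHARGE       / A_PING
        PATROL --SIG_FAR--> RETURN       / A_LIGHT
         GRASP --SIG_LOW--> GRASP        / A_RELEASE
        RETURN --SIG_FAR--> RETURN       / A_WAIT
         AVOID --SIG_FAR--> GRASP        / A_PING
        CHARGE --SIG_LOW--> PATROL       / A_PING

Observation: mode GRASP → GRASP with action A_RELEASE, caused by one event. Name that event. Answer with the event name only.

SIG_LOW

try SIG_LOST: (GRASP, SIG_LOST) → (CHARGE, A_PING)
try SIG_LOW: (GRASP, SIG_LOW) → (GRASP, A_RELEASE)  ← matches
try SIG_FAR: (GRASP, SIG_FAR) → (RETURN, A_RELEASE)
try SIG_FULL: (GRASP, SIG_FULL) → (RETURN, A_RELEASE)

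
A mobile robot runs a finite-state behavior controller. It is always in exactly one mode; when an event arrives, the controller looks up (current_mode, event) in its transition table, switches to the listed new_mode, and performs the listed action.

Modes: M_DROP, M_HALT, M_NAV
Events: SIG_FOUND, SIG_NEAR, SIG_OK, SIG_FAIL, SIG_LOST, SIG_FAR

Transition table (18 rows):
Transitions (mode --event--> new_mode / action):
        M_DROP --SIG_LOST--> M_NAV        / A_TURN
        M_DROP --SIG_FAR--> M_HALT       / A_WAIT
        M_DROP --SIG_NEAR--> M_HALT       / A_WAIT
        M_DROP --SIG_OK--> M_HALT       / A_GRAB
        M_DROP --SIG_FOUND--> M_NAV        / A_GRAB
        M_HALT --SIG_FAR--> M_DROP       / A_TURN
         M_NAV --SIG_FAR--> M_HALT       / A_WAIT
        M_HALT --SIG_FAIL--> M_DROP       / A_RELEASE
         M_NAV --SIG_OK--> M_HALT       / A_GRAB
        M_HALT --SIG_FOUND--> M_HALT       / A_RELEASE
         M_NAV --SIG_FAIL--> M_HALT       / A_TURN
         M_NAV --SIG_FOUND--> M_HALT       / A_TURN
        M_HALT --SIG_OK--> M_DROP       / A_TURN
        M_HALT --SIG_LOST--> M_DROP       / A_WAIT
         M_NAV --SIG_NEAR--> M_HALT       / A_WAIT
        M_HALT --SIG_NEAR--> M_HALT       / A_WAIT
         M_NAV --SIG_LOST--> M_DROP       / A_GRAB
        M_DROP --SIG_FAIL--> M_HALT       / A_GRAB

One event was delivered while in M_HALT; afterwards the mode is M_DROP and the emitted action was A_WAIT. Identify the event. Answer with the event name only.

try SIG_FOUND: (M_HALT, SIG_FOUND) → (M_HALT, A_RELEASE)
try SIG_NEAR: (M_HALT, SIG_NEAR) → (M_HALT, A_WAIT)
try SIG_OK: (M_HALT, SIG_OK) → (M_DROP, A_TURN)
try SIG_FAIL: (M_HALT, SIG_FAIL) → (M_DROP, A_RELEASE)
try SIG_LOST: (M_HALT, SIG_LOST) → (M_DROP, A_WAIT)  ← matches
try SIG_FAR: (M_HALT, SIG_FAR) → (M_DROP, A_TURN)

SIG_LOST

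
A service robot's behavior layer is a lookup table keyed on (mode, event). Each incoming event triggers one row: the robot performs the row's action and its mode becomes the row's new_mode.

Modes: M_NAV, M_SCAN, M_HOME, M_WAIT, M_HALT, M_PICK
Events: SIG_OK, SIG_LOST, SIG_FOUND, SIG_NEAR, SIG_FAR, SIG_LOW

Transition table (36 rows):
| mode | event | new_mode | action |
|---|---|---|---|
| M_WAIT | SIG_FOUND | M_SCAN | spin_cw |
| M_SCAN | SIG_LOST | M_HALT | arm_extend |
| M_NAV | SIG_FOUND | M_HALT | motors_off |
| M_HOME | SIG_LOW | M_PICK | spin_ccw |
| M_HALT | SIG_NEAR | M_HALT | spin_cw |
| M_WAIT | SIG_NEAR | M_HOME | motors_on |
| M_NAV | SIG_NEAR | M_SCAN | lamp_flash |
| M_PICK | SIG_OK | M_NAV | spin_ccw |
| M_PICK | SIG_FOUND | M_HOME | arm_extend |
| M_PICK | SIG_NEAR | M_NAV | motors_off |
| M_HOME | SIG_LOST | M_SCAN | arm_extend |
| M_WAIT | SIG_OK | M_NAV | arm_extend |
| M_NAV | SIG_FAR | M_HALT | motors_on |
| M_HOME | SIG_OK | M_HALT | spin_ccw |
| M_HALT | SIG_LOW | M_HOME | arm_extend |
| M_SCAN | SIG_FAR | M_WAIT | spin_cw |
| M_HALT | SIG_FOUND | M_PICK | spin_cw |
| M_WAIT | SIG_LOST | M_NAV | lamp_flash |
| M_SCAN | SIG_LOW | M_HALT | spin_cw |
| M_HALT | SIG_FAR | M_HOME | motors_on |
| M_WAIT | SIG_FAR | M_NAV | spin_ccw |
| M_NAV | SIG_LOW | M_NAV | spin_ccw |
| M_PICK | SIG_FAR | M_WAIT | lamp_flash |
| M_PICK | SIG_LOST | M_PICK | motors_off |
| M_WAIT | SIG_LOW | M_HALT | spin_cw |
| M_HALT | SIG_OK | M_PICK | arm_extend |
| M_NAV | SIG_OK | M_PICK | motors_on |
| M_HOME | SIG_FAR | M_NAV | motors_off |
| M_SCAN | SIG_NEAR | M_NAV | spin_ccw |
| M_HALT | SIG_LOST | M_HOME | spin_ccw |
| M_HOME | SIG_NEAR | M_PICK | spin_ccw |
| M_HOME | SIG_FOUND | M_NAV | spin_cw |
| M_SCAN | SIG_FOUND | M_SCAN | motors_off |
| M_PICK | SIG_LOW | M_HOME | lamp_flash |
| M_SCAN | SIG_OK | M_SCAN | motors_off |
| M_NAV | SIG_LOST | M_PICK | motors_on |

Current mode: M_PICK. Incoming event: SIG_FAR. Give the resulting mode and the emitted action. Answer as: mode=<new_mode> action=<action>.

current mode = M_PICK; filter table to that mode:
  (M_PICK, SIG_OK) → (M_NAV, spin_ccw)
  (M_PICK, SIG_FOUND) → (M_HOME, arm_extend)
  (M_PICK, SIG_NEAR) → (M_NAV, motors_off)
  (M_PICK, SIG_FAR) → (M_WAIT, lamp_flash)  ← event matches
  (M_PICK, SIG_LOST) → (M_PICK, motors_off)
  (M_PICK, SIG_LOW) → (M_HOME, lamp_flash)
event = SIG_FAR selects (M_WAIT, lamp_flash)

mode=M_WAIT action=lamp_flash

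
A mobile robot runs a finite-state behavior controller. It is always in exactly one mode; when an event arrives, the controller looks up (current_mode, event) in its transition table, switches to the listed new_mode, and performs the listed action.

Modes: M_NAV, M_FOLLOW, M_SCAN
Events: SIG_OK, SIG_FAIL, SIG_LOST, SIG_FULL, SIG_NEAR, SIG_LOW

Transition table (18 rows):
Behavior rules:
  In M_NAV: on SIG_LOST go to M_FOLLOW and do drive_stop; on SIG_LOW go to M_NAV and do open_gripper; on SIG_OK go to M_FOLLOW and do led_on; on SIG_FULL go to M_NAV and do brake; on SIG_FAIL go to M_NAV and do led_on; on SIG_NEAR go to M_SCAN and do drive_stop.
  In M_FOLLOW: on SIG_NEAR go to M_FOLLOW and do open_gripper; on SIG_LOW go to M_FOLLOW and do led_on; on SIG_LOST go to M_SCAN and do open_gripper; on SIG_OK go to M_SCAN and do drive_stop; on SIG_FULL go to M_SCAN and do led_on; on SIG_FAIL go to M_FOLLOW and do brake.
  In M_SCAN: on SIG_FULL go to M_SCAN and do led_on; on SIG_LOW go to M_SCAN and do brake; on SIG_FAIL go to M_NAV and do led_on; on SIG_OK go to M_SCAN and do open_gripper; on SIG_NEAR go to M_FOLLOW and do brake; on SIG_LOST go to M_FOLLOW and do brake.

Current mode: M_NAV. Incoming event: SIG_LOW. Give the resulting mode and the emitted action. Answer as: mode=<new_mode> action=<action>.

current mode = M_NAV; filter table to that mode:
  (M_NAV, SIG_LOST) → (M_FOLLOW, drive_stop)
  (M_NAV, SIG_LOW) → (M_NAV, open_gripper)  ← event matches
  (M_NAV, SIG_OK) → (M_FOLLOW, led_on)
  (M_NAV, SIG_FULL) → (M_NAV, brake)
  (M_NAV, SIG_FAIL) → (M_NAV, led_on)
  (M_NAV, SIG_NEAR) → (M_SCAN, drive_stop)
event = SIG_LOW selects (M_NAV, open_gripper)

mode=M_NAV action=open_gripper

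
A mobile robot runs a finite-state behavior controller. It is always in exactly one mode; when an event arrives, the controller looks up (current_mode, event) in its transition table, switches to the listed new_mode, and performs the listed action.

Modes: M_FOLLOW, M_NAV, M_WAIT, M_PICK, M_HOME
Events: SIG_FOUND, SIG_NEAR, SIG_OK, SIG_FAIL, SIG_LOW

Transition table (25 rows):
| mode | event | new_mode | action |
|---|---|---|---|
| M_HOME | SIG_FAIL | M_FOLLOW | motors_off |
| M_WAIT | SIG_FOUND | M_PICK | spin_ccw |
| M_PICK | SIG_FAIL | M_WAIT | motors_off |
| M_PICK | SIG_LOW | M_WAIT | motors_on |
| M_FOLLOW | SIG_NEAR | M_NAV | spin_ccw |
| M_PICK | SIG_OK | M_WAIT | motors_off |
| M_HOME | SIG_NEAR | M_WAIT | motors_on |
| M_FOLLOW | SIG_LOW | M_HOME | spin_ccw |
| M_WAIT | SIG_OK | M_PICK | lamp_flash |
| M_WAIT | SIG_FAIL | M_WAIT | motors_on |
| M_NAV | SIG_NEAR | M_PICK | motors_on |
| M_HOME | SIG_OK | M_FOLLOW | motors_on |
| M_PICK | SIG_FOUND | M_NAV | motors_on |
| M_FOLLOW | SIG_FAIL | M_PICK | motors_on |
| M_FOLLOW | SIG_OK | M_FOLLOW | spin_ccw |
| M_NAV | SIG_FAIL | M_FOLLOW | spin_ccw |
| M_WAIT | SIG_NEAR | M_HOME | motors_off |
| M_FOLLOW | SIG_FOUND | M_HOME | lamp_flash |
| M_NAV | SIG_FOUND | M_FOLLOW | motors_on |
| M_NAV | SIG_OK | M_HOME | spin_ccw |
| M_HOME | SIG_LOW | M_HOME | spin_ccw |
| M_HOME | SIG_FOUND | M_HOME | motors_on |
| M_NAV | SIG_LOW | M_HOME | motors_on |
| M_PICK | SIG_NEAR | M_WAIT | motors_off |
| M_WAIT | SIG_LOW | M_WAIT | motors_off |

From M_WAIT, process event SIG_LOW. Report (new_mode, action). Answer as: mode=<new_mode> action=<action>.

current mode = M_WAIT; filter table to that mode:
  (M_WAIT, SIG_FOUND) → (M_PICK, spin_ccw)
  (M_WAIT, SIG_OK) → (M_PICK, lamp_flash)
  (M_WAIT, SIG_FAIL) → (M_WAIT, motors_on)
  (M_WAIT, SIG_NEAR) → (M_HOME, motors_off)
  (M_WAIT, SIG_LOW) → (M_WAIT, motors_off)  ← event matches
event = SIG_LOW selects (M_WAIT, motors_off)

mode=M_WAIT action=motors_off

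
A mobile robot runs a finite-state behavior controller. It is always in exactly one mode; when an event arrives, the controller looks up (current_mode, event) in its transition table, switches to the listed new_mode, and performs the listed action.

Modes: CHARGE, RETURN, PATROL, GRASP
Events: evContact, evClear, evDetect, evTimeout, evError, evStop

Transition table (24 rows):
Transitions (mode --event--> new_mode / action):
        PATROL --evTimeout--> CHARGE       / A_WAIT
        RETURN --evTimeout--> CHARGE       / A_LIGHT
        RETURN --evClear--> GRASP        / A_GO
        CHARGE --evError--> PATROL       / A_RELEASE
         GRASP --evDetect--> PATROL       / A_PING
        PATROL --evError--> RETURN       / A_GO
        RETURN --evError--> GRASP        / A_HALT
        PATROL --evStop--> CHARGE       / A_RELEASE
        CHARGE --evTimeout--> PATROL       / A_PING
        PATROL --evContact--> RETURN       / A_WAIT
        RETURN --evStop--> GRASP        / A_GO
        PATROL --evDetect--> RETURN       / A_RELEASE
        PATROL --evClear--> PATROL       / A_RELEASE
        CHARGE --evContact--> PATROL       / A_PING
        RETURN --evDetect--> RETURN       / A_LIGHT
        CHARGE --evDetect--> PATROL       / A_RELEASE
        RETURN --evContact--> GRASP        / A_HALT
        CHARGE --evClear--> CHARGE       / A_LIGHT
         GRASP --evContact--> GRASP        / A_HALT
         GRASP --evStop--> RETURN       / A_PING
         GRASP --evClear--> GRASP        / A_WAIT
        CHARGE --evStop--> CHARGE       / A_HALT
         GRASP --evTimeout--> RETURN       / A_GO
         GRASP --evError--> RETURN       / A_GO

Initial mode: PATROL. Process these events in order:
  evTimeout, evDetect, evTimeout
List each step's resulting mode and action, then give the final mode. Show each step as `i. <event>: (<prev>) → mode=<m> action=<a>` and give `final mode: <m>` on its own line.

final mode: CHARGE

1. evTimeout: (PATROL) → mode=CHARGE action=A_WAIT
2. evDetect: (CHARGE) → mode=PATROL action=A_RELEASE
3. evTimeout: (PATROL) → mode=CHARGE action=A_WAIT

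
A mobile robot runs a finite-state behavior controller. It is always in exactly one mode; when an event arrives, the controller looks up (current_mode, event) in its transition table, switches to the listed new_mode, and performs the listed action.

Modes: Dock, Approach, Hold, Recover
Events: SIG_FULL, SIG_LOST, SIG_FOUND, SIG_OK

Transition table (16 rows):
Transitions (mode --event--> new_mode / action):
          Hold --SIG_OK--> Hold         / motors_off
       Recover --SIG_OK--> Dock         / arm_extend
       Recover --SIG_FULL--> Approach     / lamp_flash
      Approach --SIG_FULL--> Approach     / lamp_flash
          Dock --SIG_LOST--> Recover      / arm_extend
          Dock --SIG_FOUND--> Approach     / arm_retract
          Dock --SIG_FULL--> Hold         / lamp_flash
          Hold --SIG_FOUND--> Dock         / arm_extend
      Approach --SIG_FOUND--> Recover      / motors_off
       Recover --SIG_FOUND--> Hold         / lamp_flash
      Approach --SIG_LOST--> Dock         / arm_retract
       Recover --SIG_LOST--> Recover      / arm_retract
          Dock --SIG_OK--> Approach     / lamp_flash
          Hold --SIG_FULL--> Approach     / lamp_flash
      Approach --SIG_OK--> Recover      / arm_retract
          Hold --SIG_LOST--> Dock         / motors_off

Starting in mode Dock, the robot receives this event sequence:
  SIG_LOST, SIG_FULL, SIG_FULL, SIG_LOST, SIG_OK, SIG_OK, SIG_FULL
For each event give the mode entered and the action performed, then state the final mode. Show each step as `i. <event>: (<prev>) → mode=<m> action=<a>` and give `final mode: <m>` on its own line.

final mode: Approach

1. SIG_LOST: (Dock) → mode=Recover action=arm_extend
2. SIG_FULL: (Recover) → mode=Approach action=lamp_flash
3. SIG_FULL: (Approach) → mode=Approach action=lamp_flash
4. SIG_LOST: (Approach) → mode=Dock action=arm_retract
5. SIG_OK: (Dock) → mode=Approach action=lamp_flash
6. SIG_OK: (Approach) → mode=Recover action=arm_retract
7. SIG_FULL: (Recover) → mode=Approach action=lamp_flash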